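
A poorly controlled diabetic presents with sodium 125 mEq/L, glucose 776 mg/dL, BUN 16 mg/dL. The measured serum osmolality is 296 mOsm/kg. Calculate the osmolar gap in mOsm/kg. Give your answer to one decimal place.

Calculated osmolality = 2·Na + glucose/18 + BUN/2.8
= 2·125 + 776/18 + 16/2.8
= 250 + 43.11 + 5.71
= 298.82 mOsm/kg ≈ 298.8 mOsm/kg
Osmolar gap = measured − calculated = 296 − 298.8 = -2.8 mOsm/kg

-2.8 mOsm/kg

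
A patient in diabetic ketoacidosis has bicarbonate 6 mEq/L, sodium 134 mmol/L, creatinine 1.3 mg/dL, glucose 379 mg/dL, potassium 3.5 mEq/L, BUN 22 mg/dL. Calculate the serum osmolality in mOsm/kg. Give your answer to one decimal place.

296.9 mOsm/kg

Calculated osmolality = 2·Na + glucose/18 + BUN/2.8
= 2·134 + 379/18 + 22/2.8
= 268 + 21.06 + 7.86
= 296.92 mOsm/kg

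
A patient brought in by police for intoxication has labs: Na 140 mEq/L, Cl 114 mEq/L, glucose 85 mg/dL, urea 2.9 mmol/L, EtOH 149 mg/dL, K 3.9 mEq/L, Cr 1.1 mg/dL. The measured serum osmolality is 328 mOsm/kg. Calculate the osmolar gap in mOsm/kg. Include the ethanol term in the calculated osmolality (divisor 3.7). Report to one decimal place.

0.1 mOsm/kg

Calculated osmolality = 2·Na + glucose/18 + urea + ethanol/3.7
= 2·140 + 85/18 + 2.9 + 149/3.7
= 280 + 4.72 + 2.90 + 40.27
= 327.89 mOsm/kg ≈ 327.9 mOsm/kg
Osmolar gap = measured − calculated = 328 − 327.9 = 0.1 mOsm/kg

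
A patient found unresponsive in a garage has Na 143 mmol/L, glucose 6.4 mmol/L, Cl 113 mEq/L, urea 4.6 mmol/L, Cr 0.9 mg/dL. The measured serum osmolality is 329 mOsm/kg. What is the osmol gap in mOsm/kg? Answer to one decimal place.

32.0 mOsm/kg

Calculated osmolality = 2·Na + glucose + urea
= 2·143 + 6.4 + 4.6
= 286 + 6.40 + 4.60
= 297 mOsm/kg ≈ 297.0 mOsm/kg
Osmolar gap = measured − calculated = 329 − 297.0 = 32.0 mOsm/kg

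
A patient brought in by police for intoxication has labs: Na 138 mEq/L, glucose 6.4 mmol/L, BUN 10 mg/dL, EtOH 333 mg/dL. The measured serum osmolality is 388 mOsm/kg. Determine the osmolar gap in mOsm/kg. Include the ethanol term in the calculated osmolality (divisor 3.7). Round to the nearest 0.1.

12.0 mOsm/kg

Calculated osmolality = 2·Na + glucose + BUN/2.8 + ethanol/3.7
= 2·138 + 6.4 + 10/2.8 + 333/3.7
= 276 + 6.40 + 3.57 + 90
= 375.97 mOsm/kg ≈ 376.0 mOsm/kg
Osmolar gap = measured − calculated = 388 − 376.0 = 12.0 mOsm/kg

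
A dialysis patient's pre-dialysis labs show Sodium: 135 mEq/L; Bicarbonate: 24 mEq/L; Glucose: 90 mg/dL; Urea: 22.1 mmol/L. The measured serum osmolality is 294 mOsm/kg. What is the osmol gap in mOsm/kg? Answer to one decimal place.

Calculated osmolality = 2·Na + glucose/18 + urea
= 2·135 + 90/18 + 22.1
= 270 + 5 + 22.10
= 297.1 mOsm/kg ≈ 297.1 mOsm/kg
Osmolar gap = measured − calculated = 294 − 297.1 = -3.1 mOsm/kg

-3.1 mOsm/kg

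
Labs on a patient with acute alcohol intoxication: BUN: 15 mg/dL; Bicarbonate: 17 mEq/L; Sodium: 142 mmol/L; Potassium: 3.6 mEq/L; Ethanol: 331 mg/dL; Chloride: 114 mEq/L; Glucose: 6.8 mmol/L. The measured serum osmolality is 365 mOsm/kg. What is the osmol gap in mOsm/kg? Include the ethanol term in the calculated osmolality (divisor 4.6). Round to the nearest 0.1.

Calculated osmolality = 2·Na + glucose + BUN/2.8 + ethanol/4.6
= 2·142 + 6.8 + 15/2.8 + 331/4.6
= 284 + 6.80 + 5.36 + 71.96
= 368.12 mOsm/kg ≈ 368.1 mOsm/kg
Osmolar gap = measured − calculated = 365 − 368.1 = -3.1 mOsm/kg

-3.1 mOsm/kg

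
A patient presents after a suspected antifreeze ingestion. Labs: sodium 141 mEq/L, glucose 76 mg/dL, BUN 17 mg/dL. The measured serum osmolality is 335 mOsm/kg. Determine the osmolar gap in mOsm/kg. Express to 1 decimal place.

Calculated osmolality = 2·Na + glucose/18 + BUN/2.8
= 2·141 + 76/18 + 17/2.8
= 282 + 4.22 + 6.07
= 292.29 mOsm/kg ≈ 292.3 mOsm/kg
Osmolar gap = measured − calculated = 335 − 292.3 = 42.7 mOsm/kg

42.7 mOsm/kg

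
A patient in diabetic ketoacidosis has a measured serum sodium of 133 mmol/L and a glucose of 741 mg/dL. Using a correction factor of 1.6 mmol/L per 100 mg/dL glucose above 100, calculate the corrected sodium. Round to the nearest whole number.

143 mmol/L

Corrected Na = measured Na + 1.6 · (glucose − 100)/100
= 133 + 1.6 · (741 − 100)/100
= 133 + 10.3
= 143.3 mmol/L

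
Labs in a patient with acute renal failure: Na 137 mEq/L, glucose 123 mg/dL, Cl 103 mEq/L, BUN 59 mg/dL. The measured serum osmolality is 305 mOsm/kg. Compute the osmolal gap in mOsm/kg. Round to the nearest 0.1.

Calculated osmolality = 2·Na + glucose/18 + BUN/2.8
= 2·137 + 123/18 + 59/2.8
= 274 + 6.83 + 21.07
= 301.9 mOsm/kg ≈ 301.9 mOsm/kg
Osmolar gap = measured − calculated = 305 − 301.9 = 3.1 mOsm/kg

3.1 mOsm/kg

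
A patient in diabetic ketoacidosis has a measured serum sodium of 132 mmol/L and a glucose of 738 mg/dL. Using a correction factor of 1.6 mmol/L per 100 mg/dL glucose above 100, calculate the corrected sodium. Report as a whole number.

Corrected Na = measured Na + 1.6 · (glucose − 100)/100
= 132 + 1.6 · (738 − 100)/100
= 132 + 10.2
= 142.2 mmol/L

142 mmol/L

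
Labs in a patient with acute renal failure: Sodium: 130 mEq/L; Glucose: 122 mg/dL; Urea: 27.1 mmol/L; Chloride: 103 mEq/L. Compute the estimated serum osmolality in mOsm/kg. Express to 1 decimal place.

Calculated osmolality = 2·Na + glucose/18 + urea
= 2·130 + 122/18 + 27.1
= 260 + 6.78 + 27.10
= 293.88 mOsm/kg

293.9 mOsm/kg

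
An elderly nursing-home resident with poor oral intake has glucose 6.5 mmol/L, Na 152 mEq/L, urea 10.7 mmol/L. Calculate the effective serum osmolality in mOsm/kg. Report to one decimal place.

Effective osmolality excludes urea (freely permeant across cell membranes):
2·Na + glucose
= 2·152 + 6.5
= 304 + 6.5
= 310.5 mOsm/kg

310.5 mOsm/kg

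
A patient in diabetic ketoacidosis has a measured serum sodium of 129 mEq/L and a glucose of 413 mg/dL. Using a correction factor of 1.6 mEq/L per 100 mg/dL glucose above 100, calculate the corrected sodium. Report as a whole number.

134 mEq/L

Corrected Na = measured Na + 1.6 · (glucose − 100)/100
= 129 + 1.6 · (413 − 100)/100
= 129 + 5
= 134 mEq/L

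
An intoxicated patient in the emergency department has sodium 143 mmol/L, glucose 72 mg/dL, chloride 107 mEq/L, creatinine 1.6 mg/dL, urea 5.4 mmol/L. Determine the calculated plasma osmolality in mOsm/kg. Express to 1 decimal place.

295.4 mOsm/kg

Calculated osmolality = 2·Na + glucose/18 + urea
= 2·143 + 72/18 + 5.4
= 286 + 4 + 5.40
= 295.4 mOsm/kg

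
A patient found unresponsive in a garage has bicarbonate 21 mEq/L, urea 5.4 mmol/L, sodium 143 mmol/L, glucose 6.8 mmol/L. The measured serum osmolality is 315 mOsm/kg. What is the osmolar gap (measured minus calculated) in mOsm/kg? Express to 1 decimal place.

Calculated osmolality = 2·Na + glucose + urea
= 2·143 + 6.8 + 5.4
= 286 + 6.80 + 5.40
= 298.2 mOsm/kg ≈ 298.2 mOsm/kg
Osmolar gap = measured − calculated = 315 − 298.2 = 16.8 mOsm/kg

16.8 mOsm/kg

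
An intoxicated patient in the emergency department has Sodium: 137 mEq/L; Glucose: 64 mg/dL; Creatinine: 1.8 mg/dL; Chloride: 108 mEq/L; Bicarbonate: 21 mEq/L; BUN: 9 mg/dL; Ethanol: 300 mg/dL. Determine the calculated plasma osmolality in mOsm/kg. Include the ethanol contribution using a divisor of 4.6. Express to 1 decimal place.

346.0 mOsm/kg

Calculated osmolality = 2·Na + glucose/18 + BUN/2.8 + ethanol/4.6
= 2·137 + 64/18 + 9/2.8 + 300/4.6
= 274 + 3.56 + 3.21 + 65.22
= 345.99 mOsm/kg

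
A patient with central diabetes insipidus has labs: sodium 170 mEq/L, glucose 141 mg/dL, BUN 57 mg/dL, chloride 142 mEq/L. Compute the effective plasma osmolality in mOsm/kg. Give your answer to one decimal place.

347.8 mOsm/kg

Effective osmolality excludes urea (freely permeant across cell membranes):
2·Na + glucose/18
= 2·170 + 141/18
= 340 + 7.83
= 347.83 mOsm/kg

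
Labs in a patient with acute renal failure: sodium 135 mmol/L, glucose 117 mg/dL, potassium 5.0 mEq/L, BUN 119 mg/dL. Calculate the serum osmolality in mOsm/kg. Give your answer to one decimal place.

Calculated osmolality = 2·Na + glucose/18 + BUN/2.8
= 2·135 + 117/18 + 119/2.8
= 270 + 6.50 + 42.50
= 319 mOsm/kg

319.0 mOsm/kg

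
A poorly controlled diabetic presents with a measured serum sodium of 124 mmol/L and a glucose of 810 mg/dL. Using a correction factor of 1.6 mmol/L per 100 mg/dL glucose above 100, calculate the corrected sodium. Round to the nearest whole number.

Corrected Na = measured Na + 1.6 · (glucose − 100)/100
= 124 + 1.6 · (810 − 100)/100
= 124 + 11.4
= 135.4 mmol/L

135 mmol/L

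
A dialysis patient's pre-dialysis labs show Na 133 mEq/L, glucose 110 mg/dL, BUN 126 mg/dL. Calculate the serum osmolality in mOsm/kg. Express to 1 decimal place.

Calculated osmolality = 2·Na + glucose/18 + BUN/2.8
= 2·133 + 110/18 + 126/2.8
= 266 + 6.11 + 45
= 317.11 mOsm/kg

317.1 mOsm/kg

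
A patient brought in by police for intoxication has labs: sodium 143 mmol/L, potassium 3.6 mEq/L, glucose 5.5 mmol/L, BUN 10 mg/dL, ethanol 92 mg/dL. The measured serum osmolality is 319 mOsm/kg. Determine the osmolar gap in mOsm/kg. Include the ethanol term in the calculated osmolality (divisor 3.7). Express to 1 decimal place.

-0.9 mOsm/kg

Calculated osmolality = 2·Na + glucose + BUN/2.8 + ethanol/3.7
= 2·143 + 5.5 + 10/2.8 + 92/3.7
= 286 + 5.50 + 3.57 + 24.86
= 319.93 mOsm/kg ≈ 319.9 mOsm/kg
Osmolar gap = measured − calculated = 319 − 319.9 = -0.9 mOsm/kg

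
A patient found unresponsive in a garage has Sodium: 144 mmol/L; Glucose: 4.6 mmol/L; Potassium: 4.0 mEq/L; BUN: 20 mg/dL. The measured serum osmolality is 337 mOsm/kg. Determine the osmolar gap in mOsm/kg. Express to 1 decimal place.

Calculated osmolality = 2·Na + glucose + BUN/2.8
= 2·144 + 4.6 + 20/2.8
= 288 + 4.60 + 7.14
= 299.74 mOsm/kg ≈ 299.7 mOsm/kg
Osmolar gap = measured − calculated = 337 − 299.7 = 37.3 mOsm/kg

37.3 mOsm/kg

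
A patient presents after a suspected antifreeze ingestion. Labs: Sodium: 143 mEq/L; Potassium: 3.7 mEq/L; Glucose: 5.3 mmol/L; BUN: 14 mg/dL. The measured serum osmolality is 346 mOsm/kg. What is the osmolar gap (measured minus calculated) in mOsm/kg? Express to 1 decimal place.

Calculated osmolality = 2·Na + glucose + BUN/2.8
= 2·143 + 5.3 + 14/2.8
= 286 + 5.30 + 5
= 296.3 mOsm/kg ≈ 296.3 mOsm/kg
Osmolar gap = measured − calculated = 346 − 296.3 = 49.7 mOsm/kg

49.7 mOsm/kg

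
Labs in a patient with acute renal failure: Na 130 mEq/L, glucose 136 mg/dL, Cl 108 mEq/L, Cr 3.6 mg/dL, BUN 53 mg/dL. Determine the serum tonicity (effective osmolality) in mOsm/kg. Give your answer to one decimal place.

267.6 mOsm/kg

Effective osmolality excludes urea (freely permeant across cell membranes):
2·Na + glucose/18
= 2·130 + 136/18
= 260 + 7.56
= 267.56 mOsm/kg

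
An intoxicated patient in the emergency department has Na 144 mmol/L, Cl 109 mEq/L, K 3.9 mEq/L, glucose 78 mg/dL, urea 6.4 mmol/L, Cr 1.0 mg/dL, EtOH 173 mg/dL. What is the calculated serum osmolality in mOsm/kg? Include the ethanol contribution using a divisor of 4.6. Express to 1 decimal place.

Calculated osmolality = 2·Na + glucose/18 + urea + ethanol/4.6
= 2·144 + 78/18 + 6.4 + 173/4.6
= 288 + 4.33 + 6.40 + 37.61
= 336.34 mOsm/kg

336.3 mOsm/kg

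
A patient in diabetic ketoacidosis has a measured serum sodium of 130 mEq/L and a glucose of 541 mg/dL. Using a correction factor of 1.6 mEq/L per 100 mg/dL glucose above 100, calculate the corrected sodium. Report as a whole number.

137 mEq/L

Corrected Na = measured Na + 1.6 · (glucose − 100)/100
= 130 + 1.6 · (541 − 100)/100
= 130 + 7.1
= 137.1 mEq/L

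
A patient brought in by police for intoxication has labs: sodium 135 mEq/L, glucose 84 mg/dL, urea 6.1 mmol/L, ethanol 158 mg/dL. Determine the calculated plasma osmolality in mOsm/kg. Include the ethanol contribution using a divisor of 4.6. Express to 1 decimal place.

315.1 mOsm/kg

Calculated osmolality = 2·Na + glucose/18 + urea + ethanol/4.6
= 2·135 + 84/18 + 6.1 + 158/4.6
= 270 + 4.67 + 6.10 + 34.35
= 315.12 mOsm/kg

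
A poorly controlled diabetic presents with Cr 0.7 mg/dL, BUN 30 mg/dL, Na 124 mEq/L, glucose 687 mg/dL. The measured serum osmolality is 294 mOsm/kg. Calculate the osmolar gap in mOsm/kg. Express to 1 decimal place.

Calculated osmolality = 2·Na + glucose/18 + BUN/2.8
= 2·124 + 687/18 + 30/2.8
= 248 + 38.17 + 10.71
= 296.88 mOsm/kg ≈ 296.9 mOsm/kg
Osmolar gap = measured − calculated = 294 − 296.9 = -2.9 mOsm/kg

-2.9 mOsm/kg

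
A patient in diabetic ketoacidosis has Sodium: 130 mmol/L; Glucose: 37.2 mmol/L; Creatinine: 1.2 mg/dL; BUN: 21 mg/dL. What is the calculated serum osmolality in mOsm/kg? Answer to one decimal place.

304.7 mOsm/kg

Calculated osmolality = 2·Na + glucose + BUN/2.8
= 2·130 + 37.2 + 21/2.8
= 260 + 37.20 + 7.50
= 304.7 mOsm/kg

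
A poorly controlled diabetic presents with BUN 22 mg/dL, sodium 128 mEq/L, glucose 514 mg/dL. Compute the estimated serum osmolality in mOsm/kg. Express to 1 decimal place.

Calculated osmolality = 2·Na + glucose/18 + BUN/2.8
= 2·128 + 514/18 + 22/2.8
= 256 + 28.56 + 7.86
= 292.42 mOsm/kg

292.4 mOsm/kg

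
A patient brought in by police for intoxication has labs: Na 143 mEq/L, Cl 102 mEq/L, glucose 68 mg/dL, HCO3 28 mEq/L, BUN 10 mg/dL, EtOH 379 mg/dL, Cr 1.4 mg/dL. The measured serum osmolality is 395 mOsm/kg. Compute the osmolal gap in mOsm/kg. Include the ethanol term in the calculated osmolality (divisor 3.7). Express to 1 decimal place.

-0.8 mOsm/kg

Calculated osmolality = 2·Na + glucose/18 + BUN/2.8 + ethanol/3.7
= 2·143 + 68/18 + 10/2.8 + 379/3.7
= 286 + 3.78 + 3.57 + 102.43
= 395.78 mOsm/kg ≈ 395.8 mOsm/kg
Osmolar gap = measured − calculated = 395 − 395.8 = -0.8 mOsm/kg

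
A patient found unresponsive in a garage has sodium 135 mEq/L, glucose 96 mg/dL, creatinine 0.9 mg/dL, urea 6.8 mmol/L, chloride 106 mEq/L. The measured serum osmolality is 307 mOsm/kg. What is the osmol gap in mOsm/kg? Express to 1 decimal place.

24.9 mOsm/kg

Calculated osmolality = 2·Na + glucose/18 + urea
= 2·135 + 96/18 + 6.8
= 270 + 5.33 + 6.80
= 282.13 mOsm/kg ≈ 282.1 mOsm/kg
Osmolar gap = measured − calculated = 307 − 282.1 = 24.9 mOsm/kg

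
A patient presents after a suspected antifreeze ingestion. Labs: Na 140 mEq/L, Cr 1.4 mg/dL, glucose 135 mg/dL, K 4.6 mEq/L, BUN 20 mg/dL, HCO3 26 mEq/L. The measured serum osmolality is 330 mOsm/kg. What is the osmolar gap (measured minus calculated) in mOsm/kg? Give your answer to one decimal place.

35.4 mOsm/kg

Calculated osmolality = 2·Na + glucose/18 + BUN/2.8
= 2·140 + 135/18 + 20/2.8
= 280 + 7.50 + 7.14
= 294.64 mOsm/kg ≈ 294.6 mOsm/kg
Osmolar gap = measured − calculated = 330 − 294.6 = 35.4 mOsm/kg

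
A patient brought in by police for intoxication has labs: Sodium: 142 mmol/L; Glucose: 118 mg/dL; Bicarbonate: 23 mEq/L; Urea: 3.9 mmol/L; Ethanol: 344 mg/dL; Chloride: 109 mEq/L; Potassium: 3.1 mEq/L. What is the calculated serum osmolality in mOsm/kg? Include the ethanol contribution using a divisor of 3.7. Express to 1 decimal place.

387.4 mOsm/kg

Calculated osmolality = 2·Na + glucose/18 + urea + ethanol/3.7
= 2·142 + 118/18 + 3.9 + 344/3.7
= 284 + 6.56 + 3.90 + 92.97
= 387.43 mOsm/kg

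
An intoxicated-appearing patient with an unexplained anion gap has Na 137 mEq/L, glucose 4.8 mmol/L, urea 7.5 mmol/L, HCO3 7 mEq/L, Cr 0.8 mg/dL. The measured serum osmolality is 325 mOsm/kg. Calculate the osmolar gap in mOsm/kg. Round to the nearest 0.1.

38.7 mOsm/kg

Calculated osmolality = 2·Na + glucose + urea
= 2·137 + 4.8 + 7.5
= 274 + 4.80 + 7.50
= 286.3 mOsm/kg ≈ 286.3 mOsm/kg
Osmolar gap = measured − calculated = 325 − 286.3 = 38.7 mOsm/kg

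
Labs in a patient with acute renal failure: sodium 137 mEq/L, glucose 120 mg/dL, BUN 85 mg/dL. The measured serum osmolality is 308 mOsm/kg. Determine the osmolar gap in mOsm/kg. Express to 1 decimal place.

Calculated osmolality = 2·Na + glucose/18 + BUN/2.8
= 2·137 + 120/18 + 85/2.8
= 274 + 6.67 + 30.36
= 311.03 mOsm/kg ≈ 311.0 mOsm/kg
Osmolar gap = measured − calculated = 308 − 311.0 = -3.0 mOsm/kg

-3.0 mOsm/kg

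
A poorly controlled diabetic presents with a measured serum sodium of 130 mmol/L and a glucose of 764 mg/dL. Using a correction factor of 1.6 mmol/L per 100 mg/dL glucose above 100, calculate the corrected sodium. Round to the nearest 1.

Corrected Na = measured Na + 1.6 · (glucose − 100)/100
= 130 + 1.6 · (764 − 100)/100
= 130 + 10.6
= 140.6 mmol/L

141 mmol/L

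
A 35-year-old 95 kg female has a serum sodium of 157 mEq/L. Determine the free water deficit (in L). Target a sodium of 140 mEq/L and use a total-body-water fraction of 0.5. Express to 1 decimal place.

TBW = 0.5 · 95 = 47.5 L
Free water deficit = TBW · (Na/140 − 1)
= 47.5 · (157/140 − 1)
= 47.5 · 0.1214
= 5.77 L

5.8 L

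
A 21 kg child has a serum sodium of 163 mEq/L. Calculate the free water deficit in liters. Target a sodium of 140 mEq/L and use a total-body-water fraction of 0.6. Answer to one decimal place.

TBW = 0.6 · 21 = 12.6 L
Free water deficit = TBW · (Na/140 − 1)
= 12.6 · (163/140 − 1)
= 12.6 · 0.1643
= 2.07 L

2.1 L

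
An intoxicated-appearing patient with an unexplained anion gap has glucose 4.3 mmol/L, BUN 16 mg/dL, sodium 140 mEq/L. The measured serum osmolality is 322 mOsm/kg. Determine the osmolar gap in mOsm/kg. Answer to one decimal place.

Calculated osmolality = 2·Na + glucose + BUN/2.8
= 2·140 + 4.3 + 16/2.8
= 280 + 4.30 + 5.71
= 290.01 mOsm/kg ≈ 290.0 mOsm/kg
Osmolar gap = measured − calculated = 322 − 290.0 = 32.0 mOsm/kg

32.0 mOsm/kg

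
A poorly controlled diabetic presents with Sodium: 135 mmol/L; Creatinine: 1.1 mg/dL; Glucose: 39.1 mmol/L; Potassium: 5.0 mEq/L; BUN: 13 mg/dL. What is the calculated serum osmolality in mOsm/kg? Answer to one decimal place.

313.7 mOsm/kg

Calculated osmolality = 2·Na + glucose + BUN/2.8
= 2·135 + 39.1 + 13/2.8
= 270 + 39.10 + 4.64
= 313.74 mOsm/kg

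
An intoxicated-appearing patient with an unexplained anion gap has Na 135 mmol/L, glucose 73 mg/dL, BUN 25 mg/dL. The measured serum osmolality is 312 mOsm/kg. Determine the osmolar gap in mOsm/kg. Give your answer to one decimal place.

Calculated osmolality = 2·Na + glucose/18 + BUN/2.8
= 2·135 + 73/18 + 25/2.8
= 270 + 4.06 + 8.93
= 282.99 mOsm/kg ≈ 283.0 mOsm/kg
Osmolar gap = measured − calculated = 312 − 283.0 = 29.0 mOsm/kg

29.0 mOsm/kg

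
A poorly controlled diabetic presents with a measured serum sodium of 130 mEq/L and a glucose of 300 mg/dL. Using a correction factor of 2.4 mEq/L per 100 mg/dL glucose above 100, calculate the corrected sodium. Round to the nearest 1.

135 mEq/L

Corrected Na = measured Na + 2.4 · (glucose − 100)/100
= 130 + 2.4 · (300 − 100)/100
= 130 + 4.8
= 134.8 mEq/L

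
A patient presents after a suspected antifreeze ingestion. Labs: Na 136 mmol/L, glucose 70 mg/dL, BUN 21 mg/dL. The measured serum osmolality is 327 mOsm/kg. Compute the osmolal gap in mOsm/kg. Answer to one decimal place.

43.6 mOsm/kg

Calculated osmolality = 2·Na + glucose/18 + BUN/2.8
= 2·136 + 70/18 + 21/2.8
= 272 + 3.89 + 7.50
= 283.39 mOsm/kg ≈ 283.4 mOsm/kg
Osmolar gap = measured − calculated = 327 − 283.4 = 43.6 mOsm/kg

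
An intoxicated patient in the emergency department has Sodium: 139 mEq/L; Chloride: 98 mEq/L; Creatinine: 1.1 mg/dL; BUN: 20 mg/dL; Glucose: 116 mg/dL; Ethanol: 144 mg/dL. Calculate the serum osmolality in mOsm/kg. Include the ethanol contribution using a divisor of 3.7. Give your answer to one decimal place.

330.5 mOsm/kg

Calculated osmolality = 2·Na + glucose/18 + BUN/2.8 + ethanol/3.7
= 2·139 + 116/18 + 20/2.8 + 144/3.7
= 278 + 6.44 + 7.14 + 38.92
= 330.5 mOsm/kg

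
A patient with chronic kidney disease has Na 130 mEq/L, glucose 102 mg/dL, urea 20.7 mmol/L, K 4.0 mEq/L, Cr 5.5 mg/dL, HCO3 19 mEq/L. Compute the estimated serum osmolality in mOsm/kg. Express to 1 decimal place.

286.4 mOsm/kg

Calculated osmolality = 2·Na + glucose/18 + urea
= 2·130 + 102/18 + 20.7
= 260 + 5.67 + 20.70
= 286.37 mOsm/kg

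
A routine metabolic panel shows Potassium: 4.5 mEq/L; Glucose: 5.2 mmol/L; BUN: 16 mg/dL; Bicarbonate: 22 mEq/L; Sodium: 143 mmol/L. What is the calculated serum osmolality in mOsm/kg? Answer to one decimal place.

Calculated osmolality = 2·Na + glucose + BUN/2.8
= 2·143 + 5.2 + 16/2.8
= 286 + 5.20 + 5.71
= 296.91 mOsm/kg

296.9 mOsm/kg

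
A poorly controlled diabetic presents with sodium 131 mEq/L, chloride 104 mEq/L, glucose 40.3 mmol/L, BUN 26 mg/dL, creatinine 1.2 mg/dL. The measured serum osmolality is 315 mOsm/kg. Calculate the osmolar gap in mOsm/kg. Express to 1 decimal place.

Calculated osmolality = 2·Na + glucose + BUN/2.8
= 2·131 + 40.3 + 26/2.8
= 262 + 40.30 + 9.29
= 311.59 mOsm/kg ≈ 311.6 mOsm/kg
Osmolar gap = measured − calculated = 315 − 311.6 = 3.4 mOsm/kg

3.4 mOsm/kg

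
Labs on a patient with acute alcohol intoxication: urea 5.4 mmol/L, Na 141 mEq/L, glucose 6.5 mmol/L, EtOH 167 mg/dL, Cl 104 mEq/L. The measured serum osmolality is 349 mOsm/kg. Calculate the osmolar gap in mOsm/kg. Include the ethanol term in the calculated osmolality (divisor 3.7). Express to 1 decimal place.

Calculated osmolality = 2·Na + glucose + urea + ethanol/3.7
= 2·141 + 6.5 + 5.4 + 167/3.7
= 282 + 6.50 + 5.40 + 45.14
= 339.04 mOsm/kg ≈ 339.0 mOsm/kg
Osmolar gap = measured − calculated = 349 − 339.0 = 10.0 mOsm/kg

10.0 mOsm/kg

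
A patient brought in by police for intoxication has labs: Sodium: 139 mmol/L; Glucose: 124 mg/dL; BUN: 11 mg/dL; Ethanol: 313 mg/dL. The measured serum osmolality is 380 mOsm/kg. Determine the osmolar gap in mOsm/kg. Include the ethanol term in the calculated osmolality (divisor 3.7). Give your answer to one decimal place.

6.6 mOsm/kg

Calculated osmolality = 2·Na + glucose/18 + BUN/2.8 + ethanol/3.7
= 2·139 + 124/18 + 11/2.8 + 313/3.7
= 278 + 6.89 + 3.93 + 84.59
= 373.41 mOsm/kg ≈ 373.4 mOsm/kg
Osmolar gap = measured − calculated = 380 − 373.4 = 6.6 mOsm/kg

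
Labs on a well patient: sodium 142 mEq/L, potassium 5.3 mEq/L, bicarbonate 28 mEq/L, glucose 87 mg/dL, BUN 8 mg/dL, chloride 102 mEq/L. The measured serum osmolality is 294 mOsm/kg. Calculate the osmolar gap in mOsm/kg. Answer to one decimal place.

Calculated osmolality = 2·Na + glucose/18 + BUN/2.8
= 2·142 + 87/18 + 8/2.8
= 284 + 4.83 + 2.86
= 291.69 mOsm/kg ≈ 291.7 mOsm/kg
Osmolar gap = measured − calculated = 294 − 291.7 = 2.3 mOsm/kg

2.3 mOsm/kg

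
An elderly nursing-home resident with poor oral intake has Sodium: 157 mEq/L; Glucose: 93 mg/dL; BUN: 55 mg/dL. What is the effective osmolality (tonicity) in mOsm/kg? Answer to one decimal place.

319.2 mOsm/kg

Effective osmolality excludes urea (freely permeant across cell membranes):
2·Na + glucose/18
= 2·157 + 93/18
= 314 + 5.17
= 319.17 mOsm/kg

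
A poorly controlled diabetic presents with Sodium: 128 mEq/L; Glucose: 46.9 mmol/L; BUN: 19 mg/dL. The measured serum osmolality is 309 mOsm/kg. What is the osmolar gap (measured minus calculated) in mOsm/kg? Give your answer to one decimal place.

Calculated osmolality = 2·Na + glucose + BUN/2.8
= 2·128 + 46.9 + 19/2.8
= 256 + 46.90 + 6.79
= 309.69 mOsm/kg ≈ 309.7 mOsm/kg
Osmolar gap = measured − calculated = 309 − 309.7 = -0.7 mOsm/kg

-0.7 mOsm/kg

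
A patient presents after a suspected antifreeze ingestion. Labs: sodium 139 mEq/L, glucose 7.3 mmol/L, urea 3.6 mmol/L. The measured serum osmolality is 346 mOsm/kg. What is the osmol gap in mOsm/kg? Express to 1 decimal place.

57.1 mOsm/kg

Calculated osmolality = 2·Na + glucose + urea
= 2·139 + 7.3 + 3.6
= 278 + 7.30 + 3.60
= 288.9 mOsm/kg ≈ 288.9 mOsm/kg
Osmolar gap = measured − calculated = 346 − 288.9 = 57.1 mOsm/kg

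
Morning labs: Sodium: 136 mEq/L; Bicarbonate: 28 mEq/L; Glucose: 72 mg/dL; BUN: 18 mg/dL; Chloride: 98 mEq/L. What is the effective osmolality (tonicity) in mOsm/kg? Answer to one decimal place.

276.0 mOsm/kg

Effective osmolality excludes urea (freely permeant across cell membranes):
2·Na + glucose/18
= 2·136 + 72/18
= 272 + 4
= 276 mOsm/kg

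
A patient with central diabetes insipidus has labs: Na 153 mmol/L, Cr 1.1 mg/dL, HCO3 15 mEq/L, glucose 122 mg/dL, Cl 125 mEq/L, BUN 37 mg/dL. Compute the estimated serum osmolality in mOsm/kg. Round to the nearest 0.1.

326.0 mOsm/kg

Calculated osmolality = 2·Na + glucose/18 + BUN/2.8
= 2·153 + 122/18 + 37/2.8
= 306 + 6.78 + 13.21
= 325.99 mOsm/kg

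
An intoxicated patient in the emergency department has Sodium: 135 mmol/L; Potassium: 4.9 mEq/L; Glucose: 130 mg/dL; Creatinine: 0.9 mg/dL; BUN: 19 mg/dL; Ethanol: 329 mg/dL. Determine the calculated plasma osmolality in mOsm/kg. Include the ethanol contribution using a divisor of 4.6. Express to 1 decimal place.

Calculated osmolality = 2·Na + glucose/18 + BUN/2.8 + ethanol/4.6
= 2·135 + 130/18 + 19/2.8 + 329/4.6
= 270 + 7.22 + 6.79 + 71.52
= 355.53 mOsm/kg

355.5 mOsm/kg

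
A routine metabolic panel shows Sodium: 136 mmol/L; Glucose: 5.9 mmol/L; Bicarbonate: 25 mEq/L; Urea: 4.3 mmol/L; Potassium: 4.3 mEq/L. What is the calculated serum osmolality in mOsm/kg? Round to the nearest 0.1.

Calculated osmolality = 2·Na + glucose + urea
= 2·136 + 5.9 + 4.3
= 272 + 5.90 + 4.30
= 282.2 mOsm/kg

282.2 mOsm/kg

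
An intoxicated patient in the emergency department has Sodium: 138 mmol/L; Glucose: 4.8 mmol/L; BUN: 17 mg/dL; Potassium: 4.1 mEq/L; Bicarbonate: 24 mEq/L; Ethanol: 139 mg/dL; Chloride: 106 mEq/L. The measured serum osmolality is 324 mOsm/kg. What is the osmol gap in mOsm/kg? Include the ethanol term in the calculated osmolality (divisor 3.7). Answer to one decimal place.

Calculated osmolality = 2·Na + glucose + BUN/2.8 + ethanol/3.7
= 2·138 + 4.8 + 17/2.8 + 139/3.7
= 276 + 4.80 + 6.07 + 37.57
= 324.44 mOsm/kg ≈ 324.4 mOsm/kg
Osmolar gap = measured − calculated = 324 − 324.4 = -0.4 mOsm/kg

-0.4 mOsm/kg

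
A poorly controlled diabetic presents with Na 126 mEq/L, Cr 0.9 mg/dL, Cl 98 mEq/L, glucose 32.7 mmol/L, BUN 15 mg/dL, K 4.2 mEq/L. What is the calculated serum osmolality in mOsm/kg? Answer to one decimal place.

290.1 mOsm/kg

Calculated osmolality = 2·Na + glucose + BUN/2.8
= 2·126 + 32.7 + 15/2.8
= 252 + 32.70 + 5.36
= 290.06 mOsm/kg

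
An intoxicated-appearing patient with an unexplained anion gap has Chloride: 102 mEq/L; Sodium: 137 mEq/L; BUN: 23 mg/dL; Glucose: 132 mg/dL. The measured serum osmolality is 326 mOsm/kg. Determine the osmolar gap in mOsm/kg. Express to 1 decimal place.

36.5 mOsm/kg

Calculated osmolality = 2·Na + glucose/18 + BUN/2.8
= 2·137 + 132/18 + 23/2.8
= 274 + 7.33 + 8.21
= 289.54 mOsm/kg ≈ 289.5 mOsm/kg
Osmolar gap = measured − calculated = 326 − 289.5 = 36.5 mOsm/kg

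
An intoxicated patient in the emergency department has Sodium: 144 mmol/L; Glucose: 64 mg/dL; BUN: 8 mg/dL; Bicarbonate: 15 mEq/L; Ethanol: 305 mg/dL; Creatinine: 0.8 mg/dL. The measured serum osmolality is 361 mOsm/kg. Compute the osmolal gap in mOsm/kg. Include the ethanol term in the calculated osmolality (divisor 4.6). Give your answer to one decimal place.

Calculated osmolality = 2·Na + glucose/18 + BUN/2.8 + ethanol/4.6
= 2·144 + 64/18 + 8/2.8 + 305/4.6
= 288 + 3.56 + 2.86 + 66.30
= 360.72 mOsm/kg ≈ 360.7 mOsm/kg
Osmolar gap = measured − calculated = 361 − 360.7 = 0.3 mOsm/kg

0.3 mOsm/kg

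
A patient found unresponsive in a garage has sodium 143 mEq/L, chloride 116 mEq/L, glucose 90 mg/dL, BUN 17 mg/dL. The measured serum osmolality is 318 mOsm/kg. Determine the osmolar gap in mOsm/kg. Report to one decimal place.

Calculated osmolality = 2·Na + glucose/18 + BUN/2.8
= 2·143 + 90/18 + 17/2.8
= 286 + 5 + 6.07
= 297.07 mOsm/kg ≈ 297.1 mOsm/kg
Osmolar gap = measured − calculated = 318 − 297.1 = 20.9 mOsm/kg

20.9 mOsm/kg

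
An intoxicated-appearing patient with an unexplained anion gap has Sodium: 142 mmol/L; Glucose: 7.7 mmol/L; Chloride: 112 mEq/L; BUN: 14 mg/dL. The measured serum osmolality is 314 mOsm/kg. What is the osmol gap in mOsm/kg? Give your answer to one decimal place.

Calculated osmolality = 2·Na + glucose + BUN/2.8
= 2·142 + 7.7 + 14/2.8
= 284 + 7.70 + 5
= 296.7 mOsm/kg ≈ 296.7 mOsm/kg
Osmolar gap = measured − calculated = 314 − 296.7 = 17.3 mOsm/kg

17.3 mOsm/kg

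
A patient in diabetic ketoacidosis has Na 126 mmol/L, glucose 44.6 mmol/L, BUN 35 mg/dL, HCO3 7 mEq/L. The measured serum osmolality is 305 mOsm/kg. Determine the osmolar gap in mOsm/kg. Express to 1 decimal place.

Calculated osmolality = 2·Na + glucose + BUN/2.8
= 2·126 + 44.6 + 35/2.8
= 252 + 44.60 + 12.50
= 309.1 mOsm/kg ≈ 309.1 mOsm/kg
Osmolar gap = measured − calculated = 305 − 309.1 = -4.1 mOsm/kg

-4.1 mOsm/kg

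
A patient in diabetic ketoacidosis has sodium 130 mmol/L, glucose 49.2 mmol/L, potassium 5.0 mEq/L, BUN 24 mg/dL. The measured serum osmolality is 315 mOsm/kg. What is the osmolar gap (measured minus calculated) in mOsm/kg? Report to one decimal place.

Calculated osmolality = 2·Na + glucose + BUN/2.8
= 2·130 + 49.2 + 24/2.8
= 260 + 49.20 + 8.57
= 317.77 mOsm/kg ≈ 317.8 mOsm/kg
Osmolar gap = measured − calculated = 315 − 317.8 = -2.8 mOsm/kg

-2.8 mOsm/kg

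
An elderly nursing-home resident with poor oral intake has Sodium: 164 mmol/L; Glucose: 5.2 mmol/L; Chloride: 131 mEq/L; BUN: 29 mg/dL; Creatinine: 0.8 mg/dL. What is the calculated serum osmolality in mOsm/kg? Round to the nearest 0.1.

Calculated osmolality = 2·Na + glucose + BUN/2.8
= 2·164 + 5.2 + 29/2.8
= 328 + 5.20 + 10.36
= 343.56 mOsm/kg

343.6 mOsm/kg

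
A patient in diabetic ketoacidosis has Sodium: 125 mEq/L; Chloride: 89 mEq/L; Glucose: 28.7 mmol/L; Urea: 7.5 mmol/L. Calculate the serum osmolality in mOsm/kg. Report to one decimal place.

Calculated osmolality = 2·Na + glucose + urea
= 2·125 + 28.7 + 7.5
= 250 + 28.70 + 7.50
= 286.2 mOsm/kg

286.2 mOsm/kg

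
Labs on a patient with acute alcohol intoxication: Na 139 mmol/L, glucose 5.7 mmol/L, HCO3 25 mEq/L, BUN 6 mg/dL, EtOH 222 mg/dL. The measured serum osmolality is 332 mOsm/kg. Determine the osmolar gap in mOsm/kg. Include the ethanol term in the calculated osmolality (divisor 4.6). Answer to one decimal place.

-2.1 mOsm/kg

Calculated osmolality = 2·Na + glucose + BUN/2.8 + ethanol/4.6
= 2·139 + 5.7 + 6/2.8 + 222/4.6
= 278 + 5.70 + 2.14 + 48.26
= 334.1 mOsm/kg ≈ 334.1 mOsm/kg
Osmolar gap = measured − calculated = 332 − 334.1 = -2.1 mOsm/kg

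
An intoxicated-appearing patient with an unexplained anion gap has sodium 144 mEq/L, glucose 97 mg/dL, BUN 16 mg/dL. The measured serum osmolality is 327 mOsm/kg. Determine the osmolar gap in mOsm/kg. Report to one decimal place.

Calculated osmolality = 2·Na + glucose/18 + BUN/2.8
= 2·144 + 97/18 + 16/2.8
= 288 + 5.39 + 5.71
= 299.1 mOsm/kg ≈ 299.1 mOsm/kg
Osmolar gap = measured − calculated = 327 − 299.1 = 27.9 mOsm/kg

27.9 mOsm/kg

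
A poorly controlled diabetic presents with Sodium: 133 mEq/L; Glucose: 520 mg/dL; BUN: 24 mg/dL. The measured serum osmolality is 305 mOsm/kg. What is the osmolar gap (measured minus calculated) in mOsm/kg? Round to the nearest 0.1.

1.5 mOsm/kg

Calculated osmolality = 2·Na + glucose/18 + BUN/2.8
= 2·133 + 520/18 + 24/2.8
= 266 + 28.89 + 8.57
= 303.46 mOsm/kg ≈ 303.5 mOsm/kg
Osmolar gap = measured − calculated = 305 − 303.5 = 1.5 mOsm/kg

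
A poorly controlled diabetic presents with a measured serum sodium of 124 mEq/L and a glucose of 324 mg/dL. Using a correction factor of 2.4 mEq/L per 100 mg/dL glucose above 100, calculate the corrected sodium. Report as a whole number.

Corrected Na = measured Na + 2.4 · (glucose − 100)/100
= 124 + 2.4 · (324 − 100)/100
= 124 + 5.4
= 129.4 mEq/L

129 mEq/L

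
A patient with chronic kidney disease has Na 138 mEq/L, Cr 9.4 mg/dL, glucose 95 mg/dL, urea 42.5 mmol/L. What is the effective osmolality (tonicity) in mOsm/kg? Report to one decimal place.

281.3 mOsm/kg

Effective osmolality excludes urea (freely permeant across cell membranes):
2·Na + glucose/18
= 2·138 + 95/18
= 276 + 5.28
= 281.28 mOsm/kg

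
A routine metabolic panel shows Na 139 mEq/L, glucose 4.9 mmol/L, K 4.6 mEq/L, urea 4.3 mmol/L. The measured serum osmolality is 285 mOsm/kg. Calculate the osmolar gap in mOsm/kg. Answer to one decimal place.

Calculated osmolality = 2·Na + glucose + urea
= 2·139 + 4.9 + 4.3
= 278 + 4.90 + 4.30
= 287.2 mOsm/kg ≈ 287.2 mOsm/kg
Osmolar gap = measured − calculated = 285 − 287.2 = -2.2 mOsm/kg

-2.2 mOsm/kg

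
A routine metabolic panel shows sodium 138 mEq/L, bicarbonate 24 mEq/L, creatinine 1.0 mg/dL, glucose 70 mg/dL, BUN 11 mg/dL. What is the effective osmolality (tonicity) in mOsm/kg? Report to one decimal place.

279.9 mOsm/kg

Effective osmolality excludes urea (freely permeant across cell membranes):
2·Na + glucose/18
= 2·138 + 70/18
= 276 + 3.89
= 279.89 mOsm/kg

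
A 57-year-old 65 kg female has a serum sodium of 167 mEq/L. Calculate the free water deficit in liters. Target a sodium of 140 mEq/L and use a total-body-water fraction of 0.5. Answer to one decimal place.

TBW = 0.5 · 65 = 32.5 L
Free water deficit = TBW · (Na/140 − 1)
= 32.5 · (167/140 − 1)
= 32.5 · 0.1929
= 6.27 L

6.3 L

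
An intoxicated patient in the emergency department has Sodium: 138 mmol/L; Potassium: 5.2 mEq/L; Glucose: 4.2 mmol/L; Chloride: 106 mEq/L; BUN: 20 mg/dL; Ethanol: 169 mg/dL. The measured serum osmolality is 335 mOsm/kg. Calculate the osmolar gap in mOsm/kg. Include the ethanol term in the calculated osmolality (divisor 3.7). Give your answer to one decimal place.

2.0 mOsm/kg

Calculated osmolality = 2·Na + glucose + BUN/2.8 + ethanol/3.7
= 2·138 + 4.2 + 20/2.8 + 169/3.7
= 276 + 4.20 + 7.14 + 45.68
= 333.02 mOsm/kg ≈ 333.0 mOsm/kg
Osmolar gap = measured − calculated = 335 − 333.0 = 2.0 mOsm/kg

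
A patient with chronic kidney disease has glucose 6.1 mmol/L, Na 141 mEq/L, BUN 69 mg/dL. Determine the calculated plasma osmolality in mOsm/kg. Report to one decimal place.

Calculated osmolality = 2·Na + glucose + BUN/2.8
= 2·141 + 6.1 + 69/2.8
= 282 + 6.10 + 24.64
= 312.74 mOsm/kg

312.7 mOsm/kg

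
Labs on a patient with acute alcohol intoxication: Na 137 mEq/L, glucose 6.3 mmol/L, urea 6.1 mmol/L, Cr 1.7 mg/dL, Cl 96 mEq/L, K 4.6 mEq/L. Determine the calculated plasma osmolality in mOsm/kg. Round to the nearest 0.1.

Calculated osmolality = 2·Na + glucose + urea
= 2·137 + 6.3 + 6.1
= 274 + 6.30 + 6.10
= 286.4 mOsm/kg

286.4 mOsm/kg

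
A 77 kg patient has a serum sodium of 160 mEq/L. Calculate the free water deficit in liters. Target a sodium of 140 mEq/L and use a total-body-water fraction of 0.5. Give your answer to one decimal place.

TBW = 0.5 · 77 = 38.5 L
Free water deficit = TBW · (Na/140 − 1)
= 38.5 · (160/140 − 1)
= 38.5 · 0.1429
= 5.5 L

5.5 L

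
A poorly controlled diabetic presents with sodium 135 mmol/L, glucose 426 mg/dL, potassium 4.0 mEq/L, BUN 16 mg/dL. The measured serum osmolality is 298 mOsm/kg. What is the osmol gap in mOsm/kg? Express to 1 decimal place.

-1.4 mOsm/kg

Calculated osmolality = 2·Na + glucose/18 + BUN/2.8
= 2·135 + 426/18 + 16/2.8
= 270 + 23.67 + 5.71
= 299.38 mOsm/kg ≈ 299.4 mOsm/kg
Osmolar gap = measured − calculated = 298 − 299.4 = -1.4 mOsm/kg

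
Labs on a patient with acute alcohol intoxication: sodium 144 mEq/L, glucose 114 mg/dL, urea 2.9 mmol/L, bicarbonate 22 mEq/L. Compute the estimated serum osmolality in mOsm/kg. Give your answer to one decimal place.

Calculated osmolality = 2·Na + glucose/18 + urea
= 2·144 + 114/18 + 2.9
= 288 + 6.33 + 2.90
= 297.23 mOsm/kg

297.2 mOsm/kg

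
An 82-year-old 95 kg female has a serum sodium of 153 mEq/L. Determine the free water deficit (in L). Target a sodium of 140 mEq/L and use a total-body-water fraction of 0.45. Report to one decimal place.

4.0 L

TBW = 0.45 · 95 = 42.75 L
Free water deficit = TBW · (Na/140 − 1)
= 42.75 · (153/140 − 1)
= 42.75 · 0.0929
= 3.97 L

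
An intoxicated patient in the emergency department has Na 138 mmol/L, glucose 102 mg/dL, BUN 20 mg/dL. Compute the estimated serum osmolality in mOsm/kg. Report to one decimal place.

288.8 mOsm/kg

Calculated osmolality = 2·Na + glucose/18 + BUN/2.8
= 2·138 + 102/18 + 20/2.8
= 276 + 5.67 + 7.14
= 288.81 mOsm/kg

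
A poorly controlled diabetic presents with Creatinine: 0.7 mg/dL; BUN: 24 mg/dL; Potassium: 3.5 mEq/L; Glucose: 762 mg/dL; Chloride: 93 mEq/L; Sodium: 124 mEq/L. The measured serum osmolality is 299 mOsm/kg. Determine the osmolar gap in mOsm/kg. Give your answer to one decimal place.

0.1 mOsm/kg

Calculated osmolality = 2·Na + glucose/18 + BUN/2.8
= 2·124 + 762/18 + 24/2.8
= 248 + 42.33 + 8.57
= 298.9 mOsm/kg ≈ 298.9 mOsm/kg
Osmolar gap = measured − calculated = 299 − 298.9 = 0.1 mOsm/kg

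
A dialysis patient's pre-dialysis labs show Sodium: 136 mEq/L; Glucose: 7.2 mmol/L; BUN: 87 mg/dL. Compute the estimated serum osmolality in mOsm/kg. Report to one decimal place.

310.3 mOsm/kg

Calculated osmolality = 2·Na + glucose + BUN/2.8
= 2·136 + 7.2 + 87/2.8
= 272 + 7.20 + 31.07
= 310.27 mOsm/kg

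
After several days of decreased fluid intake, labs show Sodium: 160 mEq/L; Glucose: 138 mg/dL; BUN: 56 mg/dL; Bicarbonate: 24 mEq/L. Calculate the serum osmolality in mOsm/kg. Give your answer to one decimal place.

347.7 mOsm/kg

Calculated osmolality = 2·Na + glucose/18 + BUN/2.8
= 2·160 + 138/18 + 56/2.8
= 320 + 7.67 + 20
= 347.67 mOsm/kg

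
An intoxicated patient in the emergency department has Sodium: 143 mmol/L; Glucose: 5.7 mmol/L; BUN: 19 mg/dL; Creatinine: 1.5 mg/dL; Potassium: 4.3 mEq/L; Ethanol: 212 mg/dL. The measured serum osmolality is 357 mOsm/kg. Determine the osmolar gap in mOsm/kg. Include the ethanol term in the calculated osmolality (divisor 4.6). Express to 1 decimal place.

Calculated osmolality = 2·Na + glucose + BUN/2.8 + ethanol/4.6
= 2·143 + 5.7 + 19/2.8 + 212/4.6
= 286 + 5.70 + 6.79 + 46.09
= 344.58 mOsm/kg ≈ 344.6 mOsm/kg
Osmolar gap = measured − calculated = 357 − 344.6 = 12.4 mOsm/kg

12.4 mOsm/kg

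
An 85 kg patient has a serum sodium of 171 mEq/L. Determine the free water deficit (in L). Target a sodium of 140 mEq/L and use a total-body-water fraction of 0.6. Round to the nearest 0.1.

TBW = 0.6 · 85 = 51 L
Free water deficit = TBW · (Na/140 − 1)
= 51 · (171/140 − 1)
= 51 · 0.2214
= 11.29 L

11.3 L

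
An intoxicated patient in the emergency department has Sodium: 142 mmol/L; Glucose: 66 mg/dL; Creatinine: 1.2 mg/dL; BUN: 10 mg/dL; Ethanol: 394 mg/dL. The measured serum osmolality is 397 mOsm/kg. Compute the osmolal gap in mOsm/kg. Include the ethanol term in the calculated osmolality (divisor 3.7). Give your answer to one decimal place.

-0.7 mOsm/kg

Calculated osmolality = 2·Na + glucose/18 + BUN/2.8 + ethanol/3.7
= 2·142 + 66/18 + 10/2.8 + 394/3.7
= 284 + 3.67 + 3.57 + 106.49
= 397.73 mOsm/kg ≈ 397.7 mOsm/kg
Osmolar gap = measured − calculated = 397 − 397.7 = -0.7 mOsm/kg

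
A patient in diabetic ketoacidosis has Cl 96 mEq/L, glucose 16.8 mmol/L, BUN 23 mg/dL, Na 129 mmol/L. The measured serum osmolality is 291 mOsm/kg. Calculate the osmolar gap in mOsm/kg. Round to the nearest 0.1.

Calculated osmolality = 2·Na + glucose + BUN/2.8
= 2·129 + 16.8 + 23/2.8
= 258 + 16.80 + 8.21
= 283.01 mOsm/kg ≈ 283.0 mOsm/kg
Osmolar gap = measured − calculated = 291 − 283.0 = 8.0 mOsm/kg

8.0 mOsm/kg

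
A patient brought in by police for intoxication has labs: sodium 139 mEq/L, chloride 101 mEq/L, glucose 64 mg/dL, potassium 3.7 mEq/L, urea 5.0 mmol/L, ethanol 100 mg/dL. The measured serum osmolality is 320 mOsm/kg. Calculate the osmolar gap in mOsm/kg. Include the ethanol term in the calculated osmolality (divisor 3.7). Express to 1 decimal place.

Calculated osmolality = 2·Na + glucose/18 + urea + ethanol/3.7
= 2·139 + 64/18 + 5 + 100/3.7
= 278 + 3.56 + 5 + 27.03
= 313.59 mOsm/kg ≈ 313.6 mOsm/kg
Osmolar gap = measured − calculated = 320 − 313.6 = 6.4 mOsm/kg

6.4 mOsm/kg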